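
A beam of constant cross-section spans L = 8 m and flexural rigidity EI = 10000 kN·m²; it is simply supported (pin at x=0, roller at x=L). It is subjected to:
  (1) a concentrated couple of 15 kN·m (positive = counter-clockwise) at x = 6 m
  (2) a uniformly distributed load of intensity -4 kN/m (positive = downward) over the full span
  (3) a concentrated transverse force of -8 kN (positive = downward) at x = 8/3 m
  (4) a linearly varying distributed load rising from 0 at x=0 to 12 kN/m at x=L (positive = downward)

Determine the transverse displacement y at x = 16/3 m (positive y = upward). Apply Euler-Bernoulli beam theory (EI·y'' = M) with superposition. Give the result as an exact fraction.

Load 1 — applied couple M₀=15 kN·m at a=6 m (b=L-a=2):
  y_1 = (M₀x³/(6L)+C₁x)/EI  [x≤a] with C₁=M₀(3b²-L²)/(6L)=-65/4 = (15·(16/3)³/(6·8)+(-65/4)·(16/3))/10000 = -53/13500 m
Load 2 — uniform load w=-4 kN/m over full span:
  y_2 = -wx(L³-2Lx²+x³)/(24EI) = -(-4)·(16/3)·(8³-2·8·(16/3)²+(16/3)³)/(24·10000) = 2816/151875 m
Load 3 — point force P=-8 kN at a=8/3 m (b=L-a=16/3):
  y_3 = -Pa(L-x)(2Lx-a²-x²)/(6LEI)  [x>a] = -(-8)·(8/3)·(8-(16/3))·(2·8·(16/3)-(8/3)²-(16/3)²)/(6·8·10000) = 896/151875 m
Load 4 — triangular load w₀=12 kN/m (0→w₀ over full span):
  y_4 = -w₀x(7L⁴-10L²x²+3x⁴)/(360LEI) = -12·(16/3)·(7·8⁴-10·8²·(16/3)²+3·(16/3)⁴)/(360·8·10000) = -4352/151875 m
Superposition: y = Σ y_i = -989/121500 m ≈ -0.008140 m

y(16/3) = -989/121500 m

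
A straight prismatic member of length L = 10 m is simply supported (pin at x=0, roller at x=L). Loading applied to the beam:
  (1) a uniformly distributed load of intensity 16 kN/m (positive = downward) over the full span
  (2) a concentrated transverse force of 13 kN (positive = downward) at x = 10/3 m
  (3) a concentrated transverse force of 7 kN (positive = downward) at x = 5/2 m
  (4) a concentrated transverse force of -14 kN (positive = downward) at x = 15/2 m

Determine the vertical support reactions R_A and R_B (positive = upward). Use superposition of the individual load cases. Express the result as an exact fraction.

Load 1 — uniform load w=16 kN/m over full span:
  R_A = wL/2 = 16·10/2 = 80 kN
  R_B = wL/2 = 16·10/2 = 80 kN
Load 2 — point force P=13 kN at a=10/3 m (b=L-a=20/3):
  R_A = Pb/L = 13·(20/3)/10 = 26/3 kN
  R_B = Pa/L = 13·(10/3)/10 = 13/3 kN
Load 3 — point force P=7 kN at a=5/2 m (b=L-a=15/2):
  R_A = Pb/L = 7·(15/2)/10 = 21/4 kN
  R_B = Pa/L = 7·(5/2)/10 = 7/4 kN
Load 4 — point force P=-14 kN at a=15/2 m (b=L-a=5/2):
  R_A = Pb/L = (-14)·(5/2)/10 = -7/2 kN
  R_B = Pa/L = (-14)·(15/2)/10 = -21/2 kN
Superposition: R_A = 1085/12 kN, R_B = 907/12 kN

R_A = 1085/12 kN, R_B = 907/12 kN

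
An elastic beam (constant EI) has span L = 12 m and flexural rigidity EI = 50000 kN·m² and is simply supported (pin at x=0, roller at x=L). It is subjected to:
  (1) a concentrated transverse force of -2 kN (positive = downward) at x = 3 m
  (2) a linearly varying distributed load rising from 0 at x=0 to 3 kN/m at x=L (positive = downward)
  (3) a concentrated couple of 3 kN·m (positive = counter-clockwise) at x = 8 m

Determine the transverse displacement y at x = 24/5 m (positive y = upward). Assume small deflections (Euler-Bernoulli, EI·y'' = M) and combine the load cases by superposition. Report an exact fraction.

Load 1 — point force P=-2 kN at a=3 m (b=L-a=9):
  y_1 = -Pa(L-x)(2Lx-a²-x²)/(6LEI)  [x>a] = -(-2)·3·(12-(24/5))·(2·12·(24/5)-3²-(24/5)²)/(6·12·50000) = 6237/6250000 m
Load 2 — triangular load w₀=3 kN/m (0→w₀ over full span):
  y_2 = -w₀x(7L⁴-10L²x²+3x⁴)/(360LEI) = -3·(24/5)·(7·12⁴-10·12²·(24/5)²+3·(24/5)⁴)/(360·12·50000) = -369684/48828125 m
Load 3 — applied couple M₀=3 kN·m at a=8 m (b=L-a=4):
  y_3 = (M₀x³/(6L)+C₁x)/EI  [x≤a] with C₁=M₀(3b²-L²)/(6L)=-4 = (3·(24/5)³/(6·12)+(-4)·(24/5))/50000 = -114/390625 m
Superposition: y = Σ y_i = -5363319/781250000 m ≈ -0.006865 m

y(24/5) = -5363319/781250000 m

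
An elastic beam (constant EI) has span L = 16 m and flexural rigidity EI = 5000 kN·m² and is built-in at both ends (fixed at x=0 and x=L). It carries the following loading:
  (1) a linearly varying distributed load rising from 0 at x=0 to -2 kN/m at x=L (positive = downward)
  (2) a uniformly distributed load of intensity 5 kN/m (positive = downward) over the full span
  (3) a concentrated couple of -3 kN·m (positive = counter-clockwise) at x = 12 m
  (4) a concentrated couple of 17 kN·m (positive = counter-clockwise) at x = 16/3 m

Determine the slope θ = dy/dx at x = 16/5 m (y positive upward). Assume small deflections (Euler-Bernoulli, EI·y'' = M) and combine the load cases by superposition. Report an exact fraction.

θ(16/5) = -9694/390625 rad

Load 1 — triangular load w₀=-2 kN/m (0→w₀ over full span):
  θ_1 = -w₀(2x(L-x)(L-2x)(x+2L)+x²(L-x)²)/(120LEI) = -(-2)·(2·(16/5)·(16-(16/5))·(16-2·(16/5))·((16/5)+2·16)+(16/5)²·(16-(16/5))²)/(120·16·5000) = 7168/1171875 rad
Load 2 — uniform load w=5 kN/m over full span:
  θ_2 = -wx(L-x)(L-2x)/(12EI) = -5·(16/5)·(16-(16/5))·(16-2·(16/5))/(12·5000) = -512/15625 rad
Load 3 — applied couple M₀=-3 kN·m at a=12 m (b=L-a=4):
  θ_3 = (R_Ax²/2 - M_Ax)/EI  [x≤a] with R_A=-27/128, M_A=-15/16 = ((-27/128)·(16/5)²/2 - (-15/16)·(16/5))/5000 = 6/15625 rad
Load 4 — applied couple M₀=17 kN·m at a=16/3 m (b=L-a=32/3):
  θ_4 = (R_Ax²/2 - M_Ax)/EI  [x≤a] with R_A=17/12, M_A=0 = ((17/12)·(16/5)²/2 - 0·(16/5))/5000 = 68/46875 rad
Superposition: θ = Σ θ_i = -9694/390625 rad ≈ -0.024817 rad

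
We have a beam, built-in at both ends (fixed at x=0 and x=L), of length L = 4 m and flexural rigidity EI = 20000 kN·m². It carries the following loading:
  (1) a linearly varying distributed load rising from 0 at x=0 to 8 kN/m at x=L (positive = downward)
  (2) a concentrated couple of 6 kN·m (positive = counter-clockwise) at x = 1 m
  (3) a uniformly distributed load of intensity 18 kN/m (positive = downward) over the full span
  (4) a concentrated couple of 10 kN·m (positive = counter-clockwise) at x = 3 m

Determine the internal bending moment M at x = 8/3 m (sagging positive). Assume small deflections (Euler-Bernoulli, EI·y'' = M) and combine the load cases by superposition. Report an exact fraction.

M(8/3) = 5756/405 kN·m

Load 1 — triangular load w₀=8 kN/m (0→w₀ over full span):
  M_1 = 3w₀Lx/20 - w₀L²/30 - w₀x³/(6L) = 3·8·4·(8/3)/20 - 8·4²/30 - 8·(8/3)³/(6·4) = 896/405 kN·m
Load 2 — applied couple M₀=6 kN·m at a=1 m (b=L-a=3):
  M_2 = R_Ax - M_A - M₀  [x>a] with R_A=27/16, M_A=-9/8 = (27/16)·(8/3) - (-9/8) - 6 = -3/8 kN·m
Load 3 — uniform load w=18 kN/m over full span:
  M_3 = wLx/2 - wL²/12 - wx²/2 = 18·4·(8/3)/2 - 18·4²/12 - 18·(8/3)²/2 = 8 kN·m
Load 4 — applied couple M₀=10 kN·m at a=3 m (b=L-a=1):
  M_4 = R_Ax - M_A  [x≤a] with R_A=45/16, M_A=25/8 = (45/16)·(8/3) - (25/8) = 35/8 kN·m
Superposition: M = Σ M_i = 5756/405 kN·m ≈ 14.212346 kN·m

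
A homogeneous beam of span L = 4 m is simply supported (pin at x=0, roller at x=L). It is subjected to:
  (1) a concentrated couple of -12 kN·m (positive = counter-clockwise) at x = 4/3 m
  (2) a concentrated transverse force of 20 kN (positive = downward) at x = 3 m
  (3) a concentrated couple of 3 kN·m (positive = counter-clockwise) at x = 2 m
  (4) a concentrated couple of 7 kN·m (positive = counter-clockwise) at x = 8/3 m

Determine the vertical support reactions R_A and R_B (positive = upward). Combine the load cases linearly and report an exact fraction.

Load 1 — applied couple M₀=-12 kN·m at a=4/3 m (b=L-a=8/3):
  R_A = M₀/L = (-12)/4 = -3 kN
  R_B = -M₀/L = -(-12)/4 = 3 kN
Load 2 — point force P=20 kN at a=3 m (b=L-a=1):
  R_A = Pb/L = 20·1/4 = 5 kN
  R_B = Pa/L = 20·3/4 = 15 kN
Load 3 — applied couple M₀=3 kN·m at a=2 m (b=L-a=2):
  R_A = M₀/L = 3/4 kN
  R_B = -M₀/L = -3/4 kN
Load 4 — applied couple M₀=7 kN·m at a=8/3 m (b=L-a=4/3):
  R_A = M₀/L = 7/4 kN
  R_B = -M₀/L = -7/4 kN
Superposition: R_A = 9/2 kN, R_B = 31/2 kN

R_A = 9/2 kN, R_B = 31/2 kN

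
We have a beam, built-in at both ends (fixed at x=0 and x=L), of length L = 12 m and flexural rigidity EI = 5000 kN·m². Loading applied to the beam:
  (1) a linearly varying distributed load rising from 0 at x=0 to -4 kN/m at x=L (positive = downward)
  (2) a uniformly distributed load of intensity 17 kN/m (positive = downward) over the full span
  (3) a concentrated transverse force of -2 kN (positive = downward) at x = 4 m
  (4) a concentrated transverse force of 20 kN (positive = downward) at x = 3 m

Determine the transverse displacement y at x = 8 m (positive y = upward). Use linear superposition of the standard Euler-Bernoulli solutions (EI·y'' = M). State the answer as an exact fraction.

y(8) = -138163/1012500 m

Load 1 — triangular load w₀=-4 kN/m (0→w₀ over full span):
  y_1 = -w₀x²(L-x)²(x+2L)/(120LEI) = -(-4)·8²·(12-8)²·(8+2·12)/(120·12·5000) = 512/28125 m
Load 2 — uniform load w=17 kN/m over full span:
  y_2 = -wx²(L-x)²/(24EI) = -17·8²·(12-8)²/(24·5000) = -272/1875 m
Load 3 — point force P=-2 kN at a=4 m (b=L-a=8):
  y_3 = -Pa²(L-x)²(3bL-(3b+a)(L-x))/(6L³EI)  [x>a] = -(-2)·4²·(12-8)²·(3·8·12-(3·8+4)·(12-8))/(6·12³·5000) = 88/50625 m
Load 4 — point force P=20 kN at a=3 m (b=L-a=9):
  y_4 = -Pa²(L-x)²(3bL-(3b+a)(L-x))/(6L³EI)  [x>a] = -20·3²·(12-8)²·(3·9·12-(3·9+3)·(12-8))/(6·12³·5000) = -17/1500 m
Superposition: y = Σ y_i = -138163/1012500 m ≈ -0.136457 m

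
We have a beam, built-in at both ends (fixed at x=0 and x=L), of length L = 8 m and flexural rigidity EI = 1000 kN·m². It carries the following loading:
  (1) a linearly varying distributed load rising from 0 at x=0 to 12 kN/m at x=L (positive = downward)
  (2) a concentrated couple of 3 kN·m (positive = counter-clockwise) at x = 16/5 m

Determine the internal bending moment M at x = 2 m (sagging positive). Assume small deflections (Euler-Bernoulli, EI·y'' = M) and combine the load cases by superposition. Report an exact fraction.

M(2) = 48/25 kN·m

Load 1 — triangular load w₀=12 kN/m (0→w₀ over full span):
  M_1 = 3w₀Lx/20 - w₀L²/30 - w₀x³/(6L) = 3·12·8·2/20 - 12·8²/30 - 12·2³/(6·8) = 6/5 kN·m
Load 2 — applied couple M₀=3 kN·m at a=16/5 m (b=L-a=24/5):
  M_2 = R_Ax - M_A  [x≤a] with R_A=27/50, M_A=9/25 = (27/50)·2 - (9/25) = 18/25 kN·m
Superposition: M = Σ M_i = 48/25 kN·m ≈ 1.920000 kN·m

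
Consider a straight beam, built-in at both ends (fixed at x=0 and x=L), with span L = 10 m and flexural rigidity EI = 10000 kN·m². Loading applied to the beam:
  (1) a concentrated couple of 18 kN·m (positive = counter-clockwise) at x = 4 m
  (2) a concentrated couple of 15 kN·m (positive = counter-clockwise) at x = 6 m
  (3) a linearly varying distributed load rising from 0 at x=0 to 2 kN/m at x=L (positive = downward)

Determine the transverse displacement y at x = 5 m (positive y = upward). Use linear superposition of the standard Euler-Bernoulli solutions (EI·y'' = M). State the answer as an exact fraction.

Load 1 — applied couple M₀=18 kN·m at a=4 m (b=L-a=6):
  y_1 = (R_Ax³/6 - M_Ax²/2 - M₀(x-a)²/2)/EI  [x>a] with R_A=324/125, M_A=54/25 = ((324/125)·5³/6 - (54/25)·5²/2 - 18·(5-4)²/2)/10000 = 9/5000 m
Load 2 — applied couple M₀=15 kN·m at a=6 m (b=L-a=4):
  y_2 = (R_Ax³/6 - M_Ax²/2)/EI  [x≤a] with R_A=54/25, M_A=24/5 = ((54/25)·5³/6 - (24/5)·5²/2)/10000 = -3/2000 m
Load 3 — triangular load w₀=2 kN/m (0→w₀ over full span):
  y_3 = -w₀x²(L-x)²(x+2L)/(120LEI) = -2·5²·(10-5)²·(5+2·10)/(120·10·10000) = -1/384 m
Superposition: y = Σ y_i = -553/240000 m ≈ -0.002304 m

y(5) = -553/240000 m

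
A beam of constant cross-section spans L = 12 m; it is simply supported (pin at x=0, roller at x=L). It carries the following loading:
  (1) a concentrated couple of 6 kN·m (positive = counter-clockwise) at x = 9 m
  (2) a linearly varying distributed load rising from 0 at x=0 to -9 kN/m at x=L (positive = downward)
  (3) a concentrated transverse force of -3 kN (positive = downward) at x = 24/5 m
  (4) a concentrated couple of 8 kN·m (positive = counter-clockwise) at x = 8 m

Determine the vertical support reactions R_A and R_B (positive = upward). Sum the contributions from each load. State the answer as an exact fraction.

Load 1 — applied couple M₀=6 kN·m at a=9 m (b=L-a=3):
  R_A = M₀/L = 6/12 = 1/2 kN
  R_B = -M₀/L = -6/12 = -1/2 kN
Load 2 — triangular load w₀=-9 kN/m (0→w₀ over full span):
  R_A = w₀L/6 = (-9)·12/6 = -18 kN
  R_B = w₀L/3 = (-9)·12/3 = -36 kN
Load 3 — point force P=-3 kN at a=24/5 m (b=L-a=36/5):
  R_A = Pb/L = (-3)·(36/5)/12 = -9/5 kN
  R_B = Pa/L = (-3)·(24/5)/12 = -6/5 kN
Load 4 — applied couple M₀=8 kN·m at a=8 m (b=L-a=4):
  R_A = M₀/L = 8/12 = 2/3 kN
  R_B = -M₀/L = -8/12 = -2/3 kN
Superposition: R_A = -559/30 kN, R_B = -1151/30 kN

R_A = -559/30 kN, R_B = -1151/30 kN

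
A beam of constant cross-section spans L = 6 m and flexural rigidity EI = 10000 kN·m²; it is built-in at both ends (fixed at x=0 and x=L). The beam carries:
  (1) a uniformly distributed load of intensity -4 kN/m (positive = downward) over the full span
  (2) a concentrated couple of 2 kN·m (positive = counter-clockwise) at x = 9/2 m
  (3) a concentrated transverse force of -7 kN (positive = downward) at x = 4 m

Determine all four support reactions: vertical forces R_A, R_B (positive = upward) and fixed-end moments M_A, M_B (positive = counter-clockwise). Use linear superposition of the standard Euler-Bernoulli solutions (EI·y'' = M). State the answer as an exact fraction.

R_A = -2903/216 kN, M_A = -1043/72 kN·m, R_B = -3793/216 kN, M_B = 1285/72 kN·m

Load 1 — uniform load w=-4 kN/m over full span:
  R_A = wL/2 = (-4)·6/2 = -12 kN
  M_A = wL²/12 = (-4)·6²/12 = -12 kN·m
  R_B = wL/2 = (-4)·6/2 = -12 kN
  M_B = -wL²/12 = -(-4)·6²/12 = 12 kN·m
Load 2 — applied couple M₀=2 kN·m at a=9/2 m (b=L-a=3/2):
  R_A = 6M₀ab/L³ = 6·2·(9/2)·(3/2)/6³ = 3/8 kN
  M_A = M₀b(2a-b)/L² = 2·(3/2)·(2·(9/2)-(3/2))/6² = 5/8 kN·m
  R_B = -6M₀ab/L³ = -6·2·(9/2)·(3/2)/6³ = -3/8 kN
  M_B = M₀a(2b-a)/L² = 2·(9/2)·(2·(3/2)-(9/2))/6² = -3/8 kN·m
Load 3 — point force P=-7 kN at a=4 m (b=L-a=2):
  R_A = Pb²(3a+b)/L³ = (-7)·2²·(3·4+2)/6³ = -49/27 kN
  M_A = Pab²/L² = (-7)·4·2²/6² = -28/9 kN·m
  R_B = Pa²(a+3b)/L³ = (-7)·4²·(4+3·2)/6³ = -140/27 kN
  M_B = -Pa²b/L² = -(-7)·4²·2/6² = 56/9 kN·m
Superposition: R_A = -2903/216 kN, M_A = -1043/72 kN·m, R_B = -3793/216 kN, M_B = 1285/72 kN·m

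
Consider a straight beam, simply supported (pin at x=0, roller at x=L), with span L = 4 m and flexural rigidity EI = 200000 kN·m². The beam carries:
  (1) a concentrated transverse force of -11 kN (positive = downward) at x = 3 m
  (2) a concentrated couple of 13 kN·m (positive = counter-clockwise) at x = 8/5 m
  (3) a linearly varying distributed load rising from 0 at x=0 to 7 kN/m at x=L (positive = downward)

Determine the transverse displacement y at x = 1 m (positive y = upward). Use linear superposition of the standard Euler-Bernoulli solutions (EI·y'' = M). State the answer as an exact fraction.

y(1) = -237/160000000 m

Load 1 — point force P=-11 kN at a=3 m (b=L-a=1):
  y_1 = -Pbx(L²-b²-x²)/(6LEI)  [x≤a] = -(-11)·1·1·(4²-1²-1²)/(6·4·200000) = 77/2400000 m
Load 2 — applied couple M₀=13 kN·m at a=8/5 m (b=L-a=12/5):
  y_2 = (M₀x³/(6L)+C₁x)/EI  [x≤a] with C₁=M₀(3b²-L²)/(6L)=52/75 = (13·1³/(6·4)+(52/75)·1)/200000 = 247/40000000 m
Load 3 — triangular load w₀=7 kN/m (0→w₀ over full span):
  y_3 = -w₀x(7L⁴-10L²x²+3x⁴)/(360LEI) = -7·1·(7·4⁴-10·4²·1²+3·1⁴)/(360·4·200000) = -763/19200000 m
Superposition: y = Σ y_i = -237/160000000 m ≈ -0.000001 m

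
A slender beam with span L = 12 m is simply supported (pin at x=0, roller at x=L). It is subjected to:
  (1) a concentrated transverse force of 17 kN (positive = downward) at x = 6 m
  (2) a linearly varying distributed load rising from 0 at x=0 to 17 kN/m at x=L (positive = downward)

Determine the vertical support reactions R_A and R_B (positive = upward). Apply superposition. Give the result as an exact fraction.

R_A = 85/2 kN, R_B = 153/2 kN

Load 1 — point force P=17 kN at a=6 m (b=L-a=6):
  R_A = Pb/L = 17·6/12 = 17/2 kN
  R_B = Pa/L = 17·6/12 = 17/2 kN
Load 2 — triangular load w₀=17 kN/m (0→w₀ over full span):
  R_A = w₀L/6 = 17·12/6 = 34 kN
  R_B = w₀L/3 = 17·12/3 = 68 kN
Superposition: R_A = 85/2 kN, R_B = 153/2 kN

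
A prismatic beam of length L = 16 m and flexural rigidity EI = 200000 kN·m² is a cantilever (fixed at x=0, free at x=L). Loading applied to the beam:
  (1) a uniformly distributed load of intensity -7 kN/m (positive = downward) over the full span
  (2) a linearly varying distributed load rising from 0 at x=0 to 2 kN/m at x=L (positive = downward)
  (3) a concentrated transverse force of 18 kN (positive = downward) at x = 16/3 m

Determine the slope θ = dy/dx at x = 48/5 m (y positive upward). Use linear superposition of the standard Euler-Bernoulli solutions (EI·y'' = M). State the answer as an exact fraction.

θ(48/5) = 31948/1953125 rad

Load 1 — uniform load w=-7 kN/m over full span:
  θ_1 = -wx(x²-3Lx+3L²)/(6EI) = -(-7)·(48/5)·((48/5)²-3·16·(48/5)+3·16²)/(6·200000) = 8736/390625 rad
Load 2 — triangular load w₀=2 kN/m (0→w₀ over full span):
  θ_2 = (w₀Lx²/4-w₀L²x/3-w₀x⁴/(24L))/EI = (2·16·(48/5)²/4-2·16²·(48/5)/3-2·(48/5)⁴/(24·16))/200000 = -9232/1953125 rad
Load 3 — point force P=18 kN at a=16/3 m (b=L-a=32/3):
  θ_3 = -Pa²/(2EI)  [x>a] = -18·(16/3)²/(2·200000) = -4/3125 rad
Superposition: θ = Σ θ_i = 31948/1953125 rad ≈ 0.016357 rad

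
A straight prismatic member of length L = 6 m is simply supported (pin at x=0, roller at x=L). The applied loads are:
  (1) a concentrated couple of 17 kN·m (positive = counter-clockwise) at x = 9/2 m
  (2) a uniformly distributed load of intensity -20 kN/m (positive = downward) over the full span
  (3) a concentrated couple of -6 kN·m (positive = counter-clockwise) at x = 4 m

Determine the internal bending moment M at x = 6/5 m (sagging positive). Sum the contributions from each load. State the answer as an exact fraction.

Load 1 — applied couple M₀=17 kN·m at a=9/2 m (b=L-a=3/2):
  M_1 = M₀x/L  [x≤a] = 17·(6/5)/6 = 17/5 kN·m
Load 2 — uniform load w=-20 kN/m over full span:
  M_2 = wx(L-x)/2 = (-20)·(6/5)·(6-(6/5))/2 = -288/5 kN·m
Load 3 — applied couple M₀=-6 kN·m at a=4 m (b=L-a=2):
  M_3 = M₀x/L  [x≤a] = (-6)·(6/5)/6 = -6/5 kN·m
Superposition: M = Σ M_i = -277/5 kN·m ≈ -55.400000 kN·m

M(6/5) = -277/5 kN·m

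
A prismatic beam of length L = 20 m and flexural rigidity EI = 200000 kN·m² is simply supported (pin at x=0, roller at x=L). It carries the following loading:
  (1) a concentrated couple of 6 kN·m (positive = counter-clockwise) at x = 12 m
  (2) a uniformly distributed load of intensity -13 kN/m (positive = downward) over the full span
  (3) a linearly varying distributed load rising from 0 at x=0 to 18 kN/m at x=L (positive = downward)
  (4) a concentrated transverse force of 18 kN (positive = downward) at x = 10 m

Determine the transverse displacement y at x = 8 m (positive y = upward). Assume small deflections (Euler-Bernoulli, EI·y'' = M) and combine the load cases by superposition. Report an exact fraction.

y(8) = 8401/312500 m

Load 1 — applied couple M₀=6 kN·m at a=12 m (b=L-a=8):
  y_1 = (M₀x³/(6L)+C₁x)/EI  [x≤a] with C₁=M₀(3b²-L²)/(6L)=-52/5 = (6·8³/(6·20)+(-52/5)·8)/200000 = -9/31250 m
Load 2 — uniform load w=-13 kN/m over full span:
  y_2 = -wx(L³-2Lx²+x³)/(24EI) = -(-13)·8·(20³-2·20·8²+8³)/(24·200000) = 403/3125 m
Load 3 — triangular load w₀=18 kN/m (0→w₀ over full span):
  y_3 = -w₀x(7L⁴-10L²x²+3x⁴)/(360LEI) = -18·8·(7·20⁴-10·20²·8²+3·8⁴)/(360·20·200000) = -6846/78125 m
Load 4 — point force P=18 kN at a=10 m (b=L-a=10):
  y_4 = -Pbx(L²-b²-x²)/(6LEI)  [x≤a] = -18·10·8·(20²-10²-8²)/(6·20·200000) = -177/12500 m
Superposition: y = Σ y_i = 8401/312500 m ≈ 0.026883 m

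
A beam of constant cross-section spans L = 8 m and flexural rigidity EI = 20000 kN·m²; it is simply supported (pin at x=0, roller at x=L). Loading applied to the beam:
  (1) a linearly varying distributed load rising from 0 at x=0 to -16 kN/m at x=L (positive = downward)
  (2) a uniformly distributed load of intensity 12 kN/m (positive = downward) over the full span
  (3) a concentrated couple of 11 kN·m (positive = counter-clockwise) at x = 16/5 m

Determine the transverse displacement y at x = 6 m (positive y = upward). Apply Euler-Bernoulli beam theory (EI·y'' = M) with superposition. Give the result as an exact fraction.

Load 1 — triangular load w₀=-16 kN/m (0→w₀ over full span):
  y_1 = -w₀x(7L⁴-10L²x²+3x⁴)/(360LEI) = -(-16)·6·(7·8⁴-10·8²·6²+3·6⁴)/(360·8·20000) = 119/7500 m
Load 2 — uniform load w=12 kN/m over full span:
  y_2 = -wx(L³-2Lx²+x³)/(24EI) = -12·6·(8³-2·8·6²+6³)/(24·20000) = -57/2500 m
Load 3 — applied couple M₀=11 kN·m at a=16/5 m (b=L-a=24/5):
  y_3 = (M₀x³/(6L)-M₀(x-a)²/2+C₁x)/EI  [x>a] with C₁=M₀(3b²-L²)/(6L)=88/75 = (11·6³/(6·8)-11·(6-(16/5))²/2+(88/75)·6)/20000 = 671/1000000 m
Superposition: y = Σ y_i = -18787/3000000 m ≈ -0.006262 m

y(6) = -18787/3000000 m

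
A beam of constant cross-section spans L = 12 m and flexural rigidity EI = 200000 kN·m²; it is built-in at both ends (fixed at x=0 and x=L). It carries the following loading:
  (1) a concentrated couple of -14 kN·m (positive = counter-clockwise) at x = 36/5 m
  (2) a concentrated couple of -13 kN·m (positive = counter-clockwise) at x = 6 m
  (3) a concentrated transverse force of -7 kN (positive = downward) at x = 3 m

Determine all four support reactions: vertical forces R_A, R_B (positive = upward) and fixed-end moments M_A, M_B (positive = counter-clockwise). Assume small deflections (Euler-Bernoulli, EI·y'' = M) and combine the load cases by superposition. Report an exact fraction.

R_A = -7369/800 kN, M_A = -7817/400 kN·m, R_B = 1769/800 kN, M_B = -397/400 kN·m

Load 1 — applied couple M₀=-14 kN·m at a=36/5 m (b=L-a=24/5):
  R_A = 6M₀ab/L³ = 6·(-14)·(36/5)·(24/5)/12³ = -42/25 kN
  M_A = M₀b(2a-b)/L² = (-14)·(24/5)·(2·(36/5)-(24/5))/12² = -112/25 kN·m
  R_B = -6M₀ab/L³ = -6·(-14)·(36/5)·(24/5)/12³ = 42/25 kN
  M_B = M₀a(2b-a)/L² = (-14)·(36/5)·(2·(24/5)-(36/5))/12² = -42/25 kN·m
Load 2 — applied couple M₀=-13 kN·m at a=6 m (b=L-a=6):
  R_A = 6M₀ab/L³ = 6·(-13)·6·6/12³ = -13/8 kN
  M_A = M₀b(2a-b)/L² = (-13)·6·(2·6-6)/12² = -13/4 kN·m
  R_B = -6M₀ab/L³ = -6·(-13)·6·6/12³ = 13/8 kN
  M_B = M₀a(2b-a)/L² = (-13)·6·(2·6-6)/12² = -13/4 kN·m
Load 3 — point force P=-7 kN at a=3 m (b=L-a=9):
  R_A = Pb²(3a+b)/L³ = (-7)·9²·(3·3+9)/12³ = -189/32 kN
  M_A = Pab²/L² = (-7)·3·9²/12² = -189/16 kN·m
  R_B = Pa²(a+3b)/L³ = (-7)·3²·(3+3·9)/12³ = -35/32 kN
  M_B = -Pa²b/L² = -(-7)·3²·9/12² = 63/16 kN·m
Superposition: R_A = -7369/800 kN, M_A = -7817/400 kN·m, R_B = 1769/800 kN, M_B = -397/400 kN·m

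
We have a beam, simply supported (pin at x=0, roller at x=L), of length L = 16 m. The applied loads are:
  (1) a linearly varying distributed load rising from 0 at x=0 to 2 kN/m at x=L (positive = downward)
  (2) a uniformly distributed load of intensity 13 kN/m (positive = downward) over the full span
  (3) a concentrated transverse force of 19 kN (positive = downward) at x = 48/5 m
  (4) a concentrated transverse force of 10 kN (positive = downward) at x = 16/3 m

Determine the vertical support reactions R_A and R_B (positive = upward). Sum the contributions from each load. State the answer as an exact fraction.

Load 1 — triangular load w₀=2 kN/m (0→w₀ over full span):
  R_A = w₀L/6 = 2·16/6 = 16/3 kN
  R_B = w₀L/3 = 2·16/3 = 32/3 kN
Load 2 — uniform load w=13 kN/m over full span:
  R_A = wL/2 = 13·16/2 = 104 kN
  R_B = wL/2 = 13·16/2 = 104 kN
Load 3 — point force P=19 kN at a=48/5 m (b=L-a=32/5):
  R_A = Pb/L = 19·(32/5)/16 = 38/5 kN
  R_B = Pa/L = 19·(48/5)/16 = 57/5 kN
Load 4 — point force P=10 kN at a=16/3 m (b=L-a=32/3):
  R_A = Pb/L = 10·(32/3)/16 = 20/3 kN
  R_B = Pa/L = 10·(16/3)/16 = 10/3 kN
Superposition: R_A = 618/5 kN, R_B = 647/5 kN

R_A = 618/5 kN, R_B = 647/5 kN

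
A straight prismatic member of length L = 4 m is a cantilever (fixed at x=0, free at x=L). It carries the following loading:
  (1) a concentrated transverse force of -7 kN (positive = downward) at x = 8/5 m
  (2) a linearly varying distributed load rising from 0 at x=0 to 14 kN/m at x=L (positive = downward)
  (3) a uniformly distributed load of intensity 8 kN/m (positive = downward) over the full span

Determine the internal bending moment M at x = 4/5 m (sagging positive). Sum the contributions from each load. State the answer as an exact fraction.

Load 1 — point force P=-7 kN at a=8/5 m (b=L-a=12/5):
  M_1 = -P(a-x)  [x≤a] = -(-7)·((8/5)-(4/5)) = 28/5 kN·m
Load 2 — triangular load w₀=14 kN/m (0→w₀ over full span):
  M_2 = w₀Lx/2 - w₀L²/3 - w₀x³/(6L) = 14·4·(4/5)/2 - 14·4²/3 - 14·(4/5)³/(6·4) = -19712/375 kN·m
Load 3 — uniform load w=8 kN/m over full span:
  M_3 = -w(L-x)²/2 = -8·(4-(4/5))²/2 = -1024/25 kN·m
Superposition: M = Σ M_i = -32972/375 kN·m ≈ -87.925333 kN·m

M(4/5) = -32972/375 kN·m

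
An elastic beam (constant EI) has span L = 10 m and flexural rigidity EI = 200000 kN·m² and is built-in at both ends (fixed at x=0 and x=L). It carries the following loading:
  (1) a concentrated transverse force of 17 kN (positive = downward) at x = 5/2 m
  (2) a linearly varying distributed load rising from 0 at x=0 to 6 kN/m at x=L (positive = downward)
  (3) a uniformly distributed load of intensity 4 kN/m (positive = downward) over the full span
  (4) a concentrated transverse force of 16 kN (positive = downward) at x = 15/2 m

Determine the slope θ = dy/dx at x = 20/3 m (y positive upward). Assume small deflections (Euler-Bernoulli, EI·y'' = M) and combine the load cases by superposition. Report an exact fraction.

Load 1 — point force P=17 kN at a=5/2 m (b=L-a=15/2):
  θ_1 = Pa²(L-x)(2bL-(3b+a)(L-x))/(2L³EI)  [x>a] = 17·(5/2)²·(10-(20/3))·(2·(15/2)·10-(3·(15/2)+(5/2))·(10-(20/3)))/(2·10³·200000) = 17/288000 rad
Load 2 — triangular load w₀=6 kN/m (0→w₀ over full span):
  θ_2 = -w₀(2x(L-x)(L-2x)(x+2L)+x²(L-x)²)/(120LEI) = -6·(2·(20/3)·(10-(20/3))·(10-2·(20/3))·((20/3)+2·10)+(20/3)²·(10-(20/3))²)/(120·10·200000) = 7/81000 rad
Load 3 — uniform load w=4 kN/m over full span:
  θ_3 = -wx(L-x)(L-2x)/(12EI) = -4·(20/3)·(10-(20/3))·(10-2·(20/3))/(12·200000) = 1/8100 rad
Load 4 — point force P=16 kN at a=15/2 m (b=L-a=5/2):
  θ_4 = -Pb²x(2aL-(3a+b)x)/(2L³EI)  [x≤a] = -16·(5/2)²·(20/3)·(2·(15/2)·10-(3·(15/2)+(5/2))·(20/3))/(2·10³·200000) = 1/36000 rad
Superposition: θ = Σ θ_i = 769/2592000 rad ≈ 0.000297 rad

θ(20/3) = 769/2592000 rad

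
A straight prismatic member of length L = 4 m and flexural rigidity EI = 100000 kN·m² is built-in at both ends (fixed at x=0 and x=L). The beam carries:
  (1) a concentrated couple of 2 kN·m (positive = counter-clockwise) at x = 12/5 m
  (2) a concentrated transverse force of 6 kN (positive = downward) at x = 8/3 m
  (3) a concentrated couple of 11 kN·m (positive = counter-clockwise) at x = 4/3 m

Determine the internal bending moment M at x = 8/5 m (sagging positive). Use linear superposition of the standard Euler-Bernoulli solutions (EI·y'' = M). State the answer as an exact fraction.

Load 1 — applied couple M₀=2 kN·m at a=12/5 m (b=L-a=8/5):
  M_1 = R_Ax - M_A  [x≤a] with R_A=18/25, M_A=16/25 = (18/25)·(8/5) - (16/25) = 64/125 kN·m
Load 2 — point force P=6 kN at a=8/3 m (b=L-a=4/3):
  M_2 = Pb²(3a+b)x/L³ - Pab²/L²  [x≤a] = 6·(4/3)²·(3·(8/3)+(4/3))·(8/5)/4³ - 6·(8/3)·(4/3)²/4² = 32/45 kN·m
Load 3 — applied couple M₀=11 kN·m at a=4/3 m (b=L-a=8/3):
  M_3 = R_Ax - M_A - M₀  [x>a] with R_A=11/3, M_A=0 = (11/3)·(8/5) - 0 - 11 = -77/15 kN·m
Superposition: M = Σ M_i = -4399/1125 kN·m ≈ -3.910222 kN·m

M(8/5) = -4399/1125 kN·m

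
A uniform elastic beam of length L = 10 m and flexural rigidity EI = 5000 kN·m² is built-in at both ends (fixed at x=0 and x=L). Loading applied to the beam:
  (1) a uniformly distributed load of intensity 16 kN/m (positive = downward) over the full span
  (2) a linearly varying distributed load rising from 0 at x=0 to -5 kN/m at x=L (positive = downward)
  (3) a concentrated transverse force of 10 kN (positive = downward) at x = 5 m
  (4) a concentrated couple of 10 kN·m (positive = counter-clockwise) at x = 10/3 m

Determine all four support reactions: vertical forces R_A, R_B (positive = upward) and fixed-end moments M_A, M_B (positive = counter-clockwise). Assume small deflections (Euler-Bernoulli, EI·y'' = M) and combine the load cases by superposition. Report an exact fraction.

Load 1 — uniform load w=16 kN/m over full span:
  R_A = wL/2 = 16·10/2 = 80 kN
  M_A = wL²/12 = 16·10²/12 = 400/3 kN·m
  R_B = wL/2 = 16·10/2 = 80 kN
  M_B = -wL²/12 = -16·10²/12 = -400/3 kN·m
Load 2 — triangular load w₀=-5 kN/m (0→w₀ over full span):
  R_A = 3w₀L/20 = 3·(-5)·10/20 = -15/2 kN
  M_A = w₀L²/30 = (-5)·10²/30 = -50/3 kN·m
  R_B = 7w₀L/20 = 7·(-5)·10/20 = -35/2 kN
  M_B = -w₀L²/20 = -(-5)·10²/20 = 25 kN·m
Load 3 — point force P=10 kN at a=5 m (b=L-a=5):
  R_A = Pb²(3a+b)/L³ = 10·5²·(3·5+5)/10³ = 5 kN
  M_A = Pab²/L² = 10·5·5²/10² = 25/2 kN·m
  R_B = Pa²(a+3b)/L³ = 10·5²·(5+3·5)/10³ = 5 kN
  M_B = -Pa²b/L² = -10·5²·5/10² = -25/2 kN·m
Load 4 — applied couple M₀=10 kN·m at a=10/3 m (b=L-a=20/3):
  R_A = 6M₀ab/L³ = 6·10·(10/3)·(20/3)/10³ = 4/3 kN
  M_A = M₀b(2a-b)/L² = 10·(20/3)·(2·(10/3)-(20/3))/10² = 0 kN·m
  R_B = -6M₀ab/L³ = -6·10·(10/3)·(20/3)/10³ = -4/3 kN
  M_B = M₀a(2b-a)/L² = 10·(10/3)·(2·(20/3)-(10/3))/10² = 10/3 kN·m
Superposition: R_A = 473/6 kN, M_A = 775/6 kN·m, R_B = 397/6 kN, M_B = -235/2 kN·m

R_A = 473/6 kN, M_A = 775/6 kN·m, R_B = 397/6 kN, M_B = -235/2 kN·m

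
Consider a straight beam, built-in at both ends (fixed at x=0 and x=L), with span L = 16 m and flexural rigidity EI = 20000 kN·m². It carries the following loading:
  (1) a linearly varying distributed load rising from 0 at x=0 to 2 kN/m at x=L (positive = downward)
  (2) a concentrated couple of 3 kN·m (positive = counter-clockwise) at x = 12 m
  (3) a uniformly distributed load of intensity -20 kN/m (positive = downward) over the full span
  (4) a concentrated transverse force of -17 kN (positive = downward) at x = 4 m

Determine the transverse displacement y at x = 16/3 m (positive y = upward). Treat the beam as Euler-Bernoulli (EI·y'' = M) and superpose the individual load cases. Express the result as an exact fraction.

Load 1 — triangular load w₀=2 kN/m (0→w₀ over full span):
  y_1 = -w₀x²(L-x)²(x+2L)/(120LEI) = -2·(16/3)²·(16-(16/3))²·((16/3)+2·16)/(120·16·20000) = -14336/2278125 m
Load 2 — applied couple M₀=3 kN·m at a=12 m (b=L-a=4):
  y_2 = (R_Ax³/6 - M_Ax²/2)/EI  [x≤a] with R_A=27/128, M_A=15/16 = ((27/128)·(16/3)³/6 - (15/16)·(16/3)²/2)/20000 = -1/2500 m
Load 3 — uniform load w=-20 kN/m over full span:
  y_3 = -wx²(L-x)²/(24EI) = -(-20)·(16/3)²·(16-(16/3))²/(24·20000) = 4096/30375 m
Load 4 — point force P=-17 kN at a=4 m (b=L-a=12):
  y_4 = -Pa²(L-x)²(3bL-(3b+a)(L-x))/(6L³EI)  [x>a] = -(-17)·4²·(16-(16/3))²·(3·12·16-(3·12+4)·(16-(16/3)))/(6·16³·20000) = 476/50625 m
Superposition: y = Σ y_i = 1253491/9112500 m ≈ 0.137557 m

y(16/3) = 1253491/9112500 m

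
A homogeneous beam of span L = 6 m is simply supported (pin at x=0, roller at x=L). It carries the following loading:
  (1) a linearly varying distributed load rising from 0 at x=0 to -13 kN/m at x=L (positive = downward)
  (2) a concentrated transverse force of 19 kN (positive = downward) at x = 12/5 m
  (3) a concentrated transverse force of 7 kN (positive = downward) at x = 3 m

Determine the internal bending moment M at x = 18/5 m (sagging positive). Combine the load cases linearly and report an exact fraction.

Load 1 — triangular load w₀=-13 kN/m (0→w₀ over full span):
  M_1 = w₀Lx/6 - w₀x³/(6L) = (-13)·6·(18/5)/6 - (-13)·(18/5)³/(6·6) = -3744/125 kN·m
Load 2 — point force P=19 kN at a=12/5 m (b=L-a=18/5):
  M_2 = Pa(L-x)/L  [x>a] = 19·(12/5)·(6-(18/5))/6 = 456/25 kN·m
Load 3 — point force P=7 kN at a=3 m (b=L-a=3):
  M_3 = Pa(L-x)/L  [x>a] = 7·3·(6-(18/5))/6 = 42/5 kN·m
Superposition: M = Σ M_i = -414/125 kN·m ≈ -3.312000 kN·m

M(18/5) = -414/125 kN·m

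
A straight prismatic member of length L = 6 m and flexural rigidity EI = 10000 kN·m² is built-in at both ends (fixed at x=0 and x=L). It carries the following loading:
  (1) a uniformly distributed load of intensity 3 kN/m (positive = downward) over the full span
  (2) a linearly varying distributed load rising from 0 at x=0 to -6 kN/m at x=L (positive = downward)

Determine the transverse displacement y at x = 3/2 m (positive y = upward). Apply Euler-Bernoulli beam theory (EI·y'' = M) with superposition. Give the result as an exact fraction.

y(3/2) = -729/12800000 m

Load 1 — uniform load w=3 kN/m over full span:
  y_1 = -wx²(L-x)²/(24EI) = -3·(3/2)²·(6-(3/2))²/(24·10000) = -729/1280000 m
Load 2 — triangular load w₀=-6 kN/m (0→w₀ over full span):
  y_2 = -w₀x²(L-x)²(x+2L)/(120LEI) = -(-6)·(3/2)²·(6-(3/2))²·((3/2)+2·6)/(120·6·10000) = 6561/12800000 m
Superposition: y = Σ y_i = -729/12800000 m ≈ -0.000057 m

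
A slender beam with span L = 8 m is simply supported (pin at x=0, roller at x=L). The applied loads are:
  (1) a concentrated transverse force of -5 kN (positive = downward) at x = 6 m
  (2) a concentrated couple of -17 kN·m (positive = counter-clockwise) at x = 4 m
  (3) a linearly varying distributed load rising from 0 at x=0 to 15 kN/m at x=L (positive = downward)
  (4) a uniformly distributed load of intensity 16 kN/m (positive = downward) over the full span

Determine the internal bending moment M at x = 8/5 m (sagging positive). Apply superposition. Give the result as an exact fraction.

M(8/5) = 2681/25 kN·m

Load 1 — point force P=-5 kN at a=6 m (b=L-a=2):
  M_1 = Pbx/L  [x≤a] = (-5)·2·(8/5)/8 = -2 kN·m
Load 2 — applied couple M₀=-17 kN·m at a=4 m (b=L-a=4):
  M_2 = M₀x/L  [x≤a] = (-17)·(8/5)/8 = -17/5 kN·m
Load 3 — triangular load w₀=15 kN/m (0→w₀ over full span):
  M_3 = w₀Lx/6 - w₀x³/(6L) = 15·8·(8/5)/6 - 15·(8/5)³/(6·8) = 768/25 kN·m
Load 4 — uniform load w=16 kN/m over full span:
  M_4 = wx(L-x)/2 = 16·(8/5)·(8-(8/5))/2 = 2048/25 kN·m
Superposition: M = Σ M_i = 2681/25 kN·m ≈ 107.240000 kN·m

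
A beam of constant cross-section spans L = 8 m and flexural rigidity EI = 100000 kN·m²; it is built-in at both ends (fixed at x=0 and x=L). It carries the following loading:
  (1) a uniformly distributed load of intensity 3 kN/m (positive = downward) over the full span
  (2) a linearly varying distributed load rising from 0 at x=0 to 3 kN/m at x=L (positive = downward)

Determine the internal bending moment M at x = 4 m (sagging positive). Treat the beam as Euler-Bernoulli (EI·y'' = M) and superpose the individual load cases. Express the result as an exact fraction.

M(4) = 12 kN·m

Load 1 — uniform load w=3 kN/m over full span:
  M_1 = wLx/2 - wL²/12 - wx²/2 = 3·8·4/2 - 3·8²/12 - 3·4²/2 = 8 kN·m
Load 2 — triangular load w₀=3 kN/m (0→w₀ over full span):
  M_2 = 3w₀Lx/20 - w₀L²/30 - w₀x³/(6L) = 3·3·8·4/20 - 3·8²/30 - 3·4³/(6·8) = 4 kN·m
Superposition: M = Σ M_i = 12 kN·m ≈ 12.000000 kN·m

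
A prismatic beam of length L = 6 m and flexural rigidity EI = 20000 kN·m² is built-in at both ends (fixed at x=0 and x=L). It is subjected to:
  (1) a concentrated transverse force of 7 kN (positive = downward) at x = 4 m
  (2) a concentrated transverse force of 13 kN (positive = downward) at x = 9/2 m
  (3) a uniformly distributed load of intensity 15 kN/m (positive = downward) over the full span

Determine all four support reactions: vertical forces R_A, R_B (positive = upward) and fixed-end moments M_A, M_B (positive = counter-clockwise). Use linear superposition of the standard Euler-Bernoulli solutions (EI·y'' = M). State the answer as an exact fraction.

Load 1 — point force P=7 kN at a=4 m (b=L-a=2):
  R_A = Pb²(3a+b)/L³ = 7·2²·(3·4+2)/6³ = 49/27 kN
  M_A = Pab²/L² = 7·4·2²/6² = 28/9 kN·m
  R_B = Pa²(a+3b)/L³ = 7·4²·(4+3·2)/6³ = 140/27 kN
  M_B = -Pa²b/L² = -7·4²·2/6² = -56/9 kN·m
Load 2 — point force P=13 kN at a=9/2 m (b=L-a=3/2):
  R_A = Pb²(3a+b)/L³ = 13·(3/2)²·(3·(9/2)+(3/2))/6³ = 65/32 kN
  M_A = Pab²/L² = 13·(9/2)·(3/2)²/6² = 117/32 kN·m
  R_B = Pa²(a+3b)/L³ = 13·(9/2)²·((9/2)+3·(3/2))/6³ = 351/32 kN
  M_B = -Pa²b/L² = -13·(9/2)²·(3/2)/6² = -351/32 kN·m
Load 3 — uniform load w=15 kN/m over full span:
  R_A = wL/2 = 15·6/2 = 45 kN
  M_A = wL²/12 = 15·6²/12 = 45 kN·m
  R_B = wL/2 = 15·6/2 = 45 kN
  M_B = -wL²/12 = -15·6²/12 = -45 kN·m
Superposition: R_A = 42203/864 kN, M_A = 14909/288 kN·m, R_B = 52837/864 kN, M_B = -17911/288 kN·m

R_A = 42203/864 kN, M_A = 14909/288 kN·m, R_B = 52837/864 kN, M_B = -17911/288 kN·m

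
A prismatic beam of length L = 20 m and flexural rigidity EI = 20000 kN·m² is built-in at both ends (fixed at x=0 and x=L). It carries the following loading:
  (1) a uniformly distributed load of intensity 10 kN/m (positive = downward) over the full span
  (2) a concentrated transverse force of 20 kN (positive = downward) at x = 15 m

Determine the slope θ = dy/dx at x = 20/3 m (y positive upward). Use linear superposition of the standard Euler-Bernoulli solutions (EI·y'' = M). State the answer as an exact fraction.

Load 1 — uniform load w=10 kN/m over full span:
  θ_1 = -wx(L-x)(L-2x)/(12EI) = -10·(20/3)·(20-(20/3))·(20-2·(20/3))/(12·20000) = -2/81 rad
Load 2 — point force P=20 kN at a=15 m (b=L-a=5):
  θ_2 = -Pb²x(2aL-(3a+b)x)/(2L³EI)  [x≤a] = -20·5²·(20/3)·(2·15·20-(3·15+5)·(20/3))/(2·20³·20000) = -1/360 rad
Superposition: θ = Σ θ_i = -89/3240 rad ≈ -0.027469 rad

θ(20/3) = -89/3240 rad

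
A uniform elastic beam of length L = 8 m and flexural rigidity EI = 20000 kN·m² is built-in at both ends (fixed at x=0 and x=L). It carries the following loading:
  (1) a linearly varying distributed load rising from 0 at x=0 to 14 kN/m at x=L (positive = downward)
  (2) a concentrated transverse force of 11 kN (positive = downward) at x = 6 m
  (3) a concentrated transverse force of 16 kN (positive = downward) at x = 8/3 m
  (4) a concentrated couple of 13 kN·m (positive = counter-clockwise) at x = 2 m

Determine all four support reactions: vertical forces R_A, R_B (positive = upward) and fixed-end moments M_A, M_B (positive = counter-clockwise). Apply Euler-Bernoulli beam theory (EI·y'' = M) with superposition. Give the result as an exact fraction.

Load 1 — triangular load w₀=14 kN/m (0→w₀ over full span):
  R_A = 3w₀L/20 = 3·14·8/20 = 84/5 kN
  M_A = w₀L²/30 = 14·8²/30 = 448/15 kN·m
  R_B = 7w₀L/20 = 7·14·8/20 = 196/5 kN
  M_B = -w₀L²/20 = -14·8²/20 = -224/5 kN·m
Load 2 — point force P=11 kN at a=6 m (b=L-a=2):
  R_A = Pb²(3a+b)/L³ = 11·2²·(3·6+2)/8³ = 55/32 kN
  M_A = Pab²/L² = 11·6·2²/8² = 33/8 kN·m
  R_B = Pa²(a+3b)/L³ = 11·6²·(6+3·2)/8³ = 297/32 kN
  M_B = -Pa²b/L² = -11·6²·2/8² = -99/8 kN·m
Load 3 — point force P=16 kN at a=8/3 m (b=L-a=16/3):
  R_A = Pb²(3a+b)/L³ = 16·(16/3)²·(3·(8/3)+(16/3))/8³ = 320/27 kN
  M_A = Pab²/L² = 16·(8/3)·(16/3)²/8² = 512/27 kN·m
  R_B = Pa²(a+3b)/L³ = 16·(8/3)²·((8/3)+3·(16/3))/8³ = 112/27 kN
  M_B = -Pa²b/L² = -16·(8/3)²·(16/3)/8² = -256/27 kN·m
Load 4 — applied couple M₀=13 kN·m at a=2 m (b=L-a=6):
  R_A = 6M₀ab/L³ = 6·13·2·6/8³ = 117/64 kN
  M_A = M₀b(2a-b)/L² = 13·6·(2·2-6)/8² = -39/16 kN·m
  R_B = -6M₀ab/L³ = -6·13·2·6/8³ = -117/64 kN
  M_B = M₀a(2b-a)/L² = 13·2·(2·6-2)/8² = 65/16 kN·m
Superposition: R_A = 278197/8640 kN, M_A = 109117/2160 kN·m, R_B = 438923/8640 kN, M_B = -135203/2160 kN·m

R_A = 278197/8640 kN, M_A = 109117/2160 kN·m, R_B = 438923/8640 kN, M_B = -135203/2160 kN·m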